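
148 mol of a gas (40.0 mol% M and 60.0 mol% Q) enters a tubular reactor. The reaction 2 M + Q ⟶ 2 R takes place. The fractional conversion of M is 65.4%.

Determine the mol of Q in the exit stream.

M reacted = 0.654 × 59.2 = 38.72 mol; ν_M = −2, so ξ = 38.72/2 = 19.36 mol.
Outlet amounts (n = n₀ + ν ξ):
  M: 59.2 − 2(19.36) = 20.48
  Q: 88.8 − 1(19.36) = 69.44
  R: 0 + 2(19.36) = 38.72

69.4 mol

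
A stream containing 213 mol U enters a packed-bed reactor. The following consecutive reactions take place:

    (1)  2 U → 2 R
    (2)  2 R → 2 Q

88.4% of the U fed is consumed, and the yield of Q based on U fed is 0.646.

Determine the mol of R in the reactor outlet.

50.7 mol

Conversion of U: U consumed = 2ξ₁ = 0.884 × 213 → ξ₁ = 94.15 mol.
Yield of Q: 2ξ₂ / 213 = 0.646 → ξ₂ = 68.8 mol.
Outlet amounts (n = n₀ + Σ ν·ξ):
  U: 213 − 2(94.15) = 24.71
  R: 0 + 2(94.15) − 2(68.8) = 50.69
  Q: 0 + 2(68.8) = 137.6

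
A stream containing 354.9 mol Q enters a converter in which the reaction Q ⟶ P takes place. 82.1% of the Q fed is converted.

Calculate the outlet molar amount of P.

291 mol

Q reacted = 0.821 × 354.9 = 291.4 mol; ν_Q = −1, so ξ = 291.4/1 = 291.4 mol.
Outlet amounts (n = n₀ + ν ξ):
  Q: 354.9 − 1(291.4) = 63.53
  P: 0 + 1(291.4) = 291.4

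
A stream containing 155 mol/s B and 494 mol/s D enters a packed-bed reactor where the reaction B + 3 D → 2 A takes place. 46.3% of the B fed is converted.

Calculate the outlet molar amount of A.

B reacted = 0.463 × 155 = 71.77 mol/s; ν_B = −1, so ξ = 71.77/1 = 71.77 mol/s.
Outlet amounts (n = n₀ + ν ξ):
  B: 155 − 1(71.77) = 83.23
  D: 494 − 3(71.77) = 278.7
  A: 0 + 2(71.77) = 143.5

144 mol/s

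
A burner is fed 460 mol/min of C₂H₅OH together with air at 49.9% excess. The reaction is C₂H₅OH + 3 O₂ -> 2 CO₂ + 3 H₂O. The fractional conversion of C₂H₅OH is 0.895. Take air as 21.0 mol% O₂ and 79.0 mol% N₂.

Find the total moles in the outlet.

10700 mol/min

Stoichiometric O₂ = 3 × 460 = 1380 mol/min; O₂ fed = 1380 × 1.499 = 2069 mol/min.
N₂ fed = 2069 × 79/21 = 7782 mol/min.
Fuel reacted = 0.895 × 460 → ξ = 411.7 mol/min.
Outlet (n = n₀ + ν ξ):
  C₂H₅OH: 460 − 1(411.7) = 48.3
  O₂: 2069 − 3(411.7) = 833.5
  N₂: 7782 (inert)
  CO₂: 0 + 2(411.7) = 823.4
  H₂O: 0 + 3(411.7) = 1235
Total out = 48.3 + 833.5 + 7782 + 823.4 + 1235 = 10720 mol/min.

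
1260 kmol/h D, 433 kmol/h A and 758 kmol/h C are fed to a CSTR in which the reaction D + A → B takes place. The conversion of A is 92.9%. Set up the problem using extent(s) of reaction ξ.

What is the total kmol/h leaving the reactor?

2050 kmol/h

A reacted = 0.929 × 433 = 402.3 kmol/h; ν_A = −1, so ξ = 402.3/1 = 402.3 kmol/h.
Outlet amounts (n = n₀ + ν ξ):
  D: 1260 − 1(402.3) = 857.7
  A: 433 − 1(402.3) = 30.74
  B: 0 + 1(402.3) = 402.3
  C: 758 (inert)
Total out = 857.7 + 30.74 + 402.3 + 758 = 2049 kmol/h.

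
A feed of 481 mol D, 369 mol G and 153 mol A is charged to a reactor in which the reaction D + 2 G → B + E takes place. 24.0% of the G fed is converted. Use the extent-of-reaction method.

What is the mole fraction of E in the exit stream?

0.0462

G reacted = 0.24 × 369 = 88.56 mol; ν_G = −2, so ξ = 88.56/2 = 44.28 mol.
Outlet amounts (n = n₀ + ν ξ):
  D: 481 − 1(44.28) = 436.7
  G: 369 − 2(44.28) = 280.4
  B: 0 + 1(44.28) = 44.28
  E: 0 + 1(44.28) = 44.28
  A: 153 (inert)
Total out = 958.7 mol; y_E = 44.28 / 958.7 = 0.04619.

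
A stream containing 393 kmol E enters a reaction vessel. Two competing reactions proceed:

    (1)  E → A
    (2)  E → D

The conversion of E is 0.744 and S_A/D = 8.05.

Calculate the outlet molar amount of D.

32.3 kmol

Conversion of E: E consumed = 0.744 × 393 = 292.4 kmol = 1ξ₁ + 1ξ₂.
Selectivity: 1ξ₁ / (1ξ₂) = 8.05 → ξ₁ = 8.05 ξ₂.
Substitute: (1·8.05 + 1) ξ₂ = 292.4 → ξ₂ = 32.31 kmol, ξ₁ = 260.1 kmol.
Outlet amounts (n = n₀ + Σ ν·ξ):
  E: 393 − 1(260.1) − 1(32.31) = 100.6
  A: 0 + 1(260.1) = 260.1
  D: 0 + 1(32.31) = 32.31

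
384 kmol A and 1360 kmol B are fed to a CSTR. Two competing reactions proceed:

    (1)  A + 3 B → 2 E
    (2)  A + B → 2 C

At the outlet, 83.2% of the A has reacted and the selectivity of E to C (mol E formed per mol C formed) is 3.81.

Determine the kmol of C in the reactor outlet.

133 kmol

Conversion of A: A consumed = 0.832 × 384 = 319.5 kmol = 1ξ₁ + 1ξ₂.
Selectivity: 2ξ₁ / (2ξ₂) = 3.81 → ξ₁ = 3.81 ξ₂.
Substitute: (1·3.81 + 1) ξ₂ = 319.5 → ξ₂ = 66.42 kmol, ξ₁ = 253.1 kmol.
Outlet amounts (n = n₀ + Σ ν·ξ):
  A: 384 − 1(253.1) − 1(66.42) = 64.51
  B: 1360 − 3(253.1) − 1(66.42) = 534.4
  E: 0 + 2(253.1) = 506.1
  C: 0 + 2(66.42) = 132.8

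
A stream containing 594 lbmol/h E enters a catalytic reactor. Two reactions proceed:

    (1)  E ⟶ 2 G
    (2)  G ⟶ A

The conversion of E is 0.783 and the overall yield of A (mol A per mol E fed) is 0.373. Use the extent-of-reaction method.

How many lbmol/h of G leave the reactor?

709 lbmol/h

Conversion of E: E consumed = 1ξ₁ = 0.783 × 594 → ξ₁ = 465.1 lbmol/h.
Yield of A: 1ξ₂ / 594 = 0.373 → ξ₂ = 221.6 lbmol/h.
Outlet amounts (n = n₀ + Σ ν·ξ):
  E: 594 − 1(465.1) = 128.9
  G: 0 + 2(465.1) − 1(221.6) = 708.6
  A: 0 + 1(221.6) = 221.6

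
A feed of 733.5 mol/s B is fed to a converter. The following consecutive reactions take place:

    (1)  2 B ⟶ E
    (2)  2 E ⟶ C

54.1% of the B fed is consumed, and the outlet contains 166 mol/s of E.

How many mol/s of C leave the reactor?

16.2 mol/s

Conversion of B: B consumed = 2ξ₁ = 0.541 × 733.5 → ξ₁ = 198.4 mol/s.
E balance: n_E = 0 + 1ξ₁ − 2ξ₂ = 166 → ξ₂ = (1·198.4 − 166)/2 = 16.21 mol/s.
Outlet amounts (n = n₀ + Σ ν·ξ):
  B: 733.5 − 2(198.4) = 336.7
  E: 0 + 1(198.4) − 2(16.21) = 166
  C: 0 + 1(16.21) = 16.21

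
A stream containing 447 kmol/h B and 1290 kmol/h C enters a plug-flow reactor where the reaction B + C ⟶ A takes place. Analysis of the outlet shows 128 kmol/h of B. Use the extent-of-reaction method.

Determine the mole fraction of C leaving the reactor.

For B: n = n₀ − 1ξ → 128 = 447 − 1ξ, giving ξ = 319 kmol/h.
Outlet amounts (n = n₀ + ν ξ):
  B: 447 − 1(319) = 128
  C: 1290 − 1(319) = 971
  A: 0 + 1(319) = 319
Total out = 1418 kmol/h; y_C = 971 / 1418 = 0.6848.

0.685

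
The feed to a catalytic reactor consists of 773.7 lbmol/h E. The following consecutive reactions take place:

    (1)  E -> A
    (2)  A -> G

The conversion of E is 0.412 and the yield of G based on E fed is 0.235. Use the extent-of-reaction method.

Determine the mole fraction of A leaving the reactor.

Conversion of E: E consumed = 1ξ₁ = 0.412 × 773.7 → ξ₁ = 318.8 lbmol/h.
Yield of G: 1ξ₂ / 773.7 = 0.235 → ξ₂ = 181.8 lbmol/h.
Outlet amounts (n = n₀ + Σ ν·ξ):
  E: 773.7 − 1(318.8) = 454.9
  A: 0 + 1(318.8) − 1(181.8) = 136.9
  G: 0 + 1(181.8) = 181.8
Total out = 773.7 lbmol/h; y_A = 136.9 / 773.7 = 0.177.

0.177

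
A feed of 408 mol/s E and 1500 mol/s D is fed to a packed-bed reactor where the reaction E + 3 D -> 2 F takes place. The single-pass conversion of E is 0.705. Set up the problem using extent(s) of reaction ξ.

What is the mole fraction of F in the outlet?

0.432

E reacted = 0.705 × 408 = 287.6 mol/s; ν_E = −1, so ξ = 287.6/1 = 287.6 mol/s.
Outlet amounts (n = n₀ + ν ξ):
  E: 408 − 1(287.6) = 120.4
  D: 1500 − 3(287.6) = 637.1
  F: 0 + 2(287.6) = 575.3
Total out = 1333 mol/s; y_F = 575.3 / 1333 = 0.4317.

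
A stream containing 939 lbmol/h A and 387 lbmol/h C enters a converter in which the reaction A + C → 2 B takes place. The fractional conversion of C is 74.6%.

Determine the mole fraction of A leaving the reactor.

C reacted = 0.746 × 387 = 288.7 lbmol/h; ν_C = −1, so ξ = 288.7/1 = 288.7 lbmol/h.
Outlet amounts (n = n₀ + ν ξ):
  A: 939 − 1(288.7) = 650.3
  C: 387 − 1(288.7) = 98.3
  B: 0 + 2(288.7) = 577.4
Total out = 1326 lbmol/h; y_A = 650.3 / 1326 = 0.4904.

0.49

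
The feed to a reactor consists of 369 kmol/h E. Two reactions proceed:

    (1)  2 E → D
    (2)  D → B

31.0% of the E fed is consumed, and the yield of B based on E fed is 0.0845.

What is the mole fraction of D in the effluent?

Conversion of E: E consumed = 2ξ₁ = 0.31 × 369 → ξ₁ = 57.2 kmol/h.
Yield of B: 1ξ₂ / 369 = 0.0845 → ξ₂ = 31.18 kmol/h.
Outlet amounts (n = n₀ + Σ ν·ξ):
  E: 369 − 2(57.2) = 254.6
  D: 0 + 1(57.2) − 1(31.18) = 26.01
  B: 0 + 1(31.18) = 31.18
Total out = 311.8 kmol/h; y_D = 26.01 / 311.8 = 0.08343.

0.0834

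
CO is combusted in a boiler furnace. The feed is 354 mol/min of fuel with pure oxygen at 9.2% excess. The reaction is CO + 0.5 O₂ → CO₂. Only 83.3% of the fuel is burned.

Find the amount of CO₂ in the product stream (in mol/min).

295 mol/min

Stoichiometric O₂ = 0.5 × 354 = 177 mol/min; O₂ fed = 177 × 1.092 = 193.3 mol/min.
Fuel reacted = 0.833 × 354 → ξ = 294.9 mol/min.
Outlet (n = n₀ + ν ξ):
  CO: 354 − 1(294.9) = 59.12
  O₂: 193.3 − 0.5(294.9) = 45.84
  CO₂: 0 + 1(294.9) = 294.9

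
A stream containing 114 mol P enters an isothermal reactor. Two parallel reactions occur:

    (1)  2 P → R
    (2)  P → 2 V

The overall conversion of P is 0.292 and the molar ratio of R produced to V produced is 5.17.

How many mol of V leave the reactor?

3.07 mol

Conversion of P: P consumed = 0.292 × 114 = 33.29 mol = 2ξ₁ + 1ξ₂.
Selectivity: 1ξ₁ / (2ξ₂) = 5.17 → ξ₁ = 10.34 ξ₂.
Substitute: (2·10.34 + 1) ξ₂ = 33.29 → ξ₂ = 1.535 mol, ξ₁ = 15.88 mol.
Outlet amounts (n = n₀ + Σ ν·ξ):
  P: 114 − 2(15.88) − 1(1.535) = 80.71
  R: 0 + 1(15.88) = 15.88
  V: 0 + 2(1.535) = 3.071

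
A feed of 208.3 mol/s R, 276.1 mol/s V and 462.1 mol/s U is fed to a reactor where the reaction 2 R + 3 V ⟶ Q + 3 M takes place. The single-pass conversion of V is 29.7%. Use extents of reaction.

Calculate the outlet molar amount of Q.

V reacted = 0.297 × 276.1 = 82 mol/s; ν_V = −3, so ξ = 82/3 = 27.33 mol/s.
Outlet amounts (n = n₀ + ν ξ):
  R: 208.3 − 2(27.33) = 153.6
  V: 276.1 − 3(27.33) = 194.1
  Q: 0 + 1(27.33) = 27.33
  M: 0 + 3(27.33) = 82
  U: 462.1 (inert)

27.3 mol/s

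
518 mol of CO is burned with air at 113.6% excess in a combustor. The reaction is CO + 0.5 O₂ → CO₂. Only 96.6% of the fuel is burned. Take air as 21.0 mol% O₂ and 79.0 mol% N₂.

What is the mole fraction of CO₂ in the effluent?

0.172

Stoichiometric O₂ = 0.5 × 518 = 259 mol; O₂ fed = 259 × 2.136 = 553.2 mol.
N₂ fed = 553.2 × 79/21 = 2081 mol.
Fuel reacted = 0.966 × 518 → ξ = 500.4 mol.
Outlet (n = n₀ + ν ξ):
  CO: 518 − 1(500.4) = 17.61
  O₂: 553.2 − 0.5(500.4) = 303
  N₂: 2081 (inert)
  CO₂: 0 + 1(500.4) = 500.4
Total out = 2902 mol; y_CO₂ = 500.4 / 2902 = 0.1724.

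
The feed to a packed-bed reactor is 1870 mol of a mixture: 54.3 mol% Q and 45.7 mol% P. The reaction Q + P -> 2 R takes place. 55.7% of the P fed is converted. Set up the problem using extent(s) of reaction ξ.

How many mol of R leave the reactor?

952 mol

P reacted = 0.557 × 854.6 = 476 mol; ν_P = −1, so ξ = 476/1 = 476 mol.
Outlet amounts (n = n₀ + ν ξ):
  Q: 1015 − 1(476) = 539.4
  P: 854.6 − 1(476) = 378.6
  R: 0 + 2(476) = 952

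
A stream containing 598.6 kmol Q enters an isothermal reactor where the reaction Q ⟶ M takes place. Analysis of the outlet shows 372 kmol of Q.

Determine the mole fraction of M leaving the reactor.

0.379

For Q: n = n₀ − 1ξ → 372 = 598.6 − 1ξ, giving ξ = 226.6 kmol.
Outlet amounts (n = n₀ + ν ξ):
  Q: 598.6 − 1(226.6) = 372
  M: 0 + 1(226.6) = 226.6
Total out = 598.6 kmol; y_M = 226.6 / 598.6 = 0.3785.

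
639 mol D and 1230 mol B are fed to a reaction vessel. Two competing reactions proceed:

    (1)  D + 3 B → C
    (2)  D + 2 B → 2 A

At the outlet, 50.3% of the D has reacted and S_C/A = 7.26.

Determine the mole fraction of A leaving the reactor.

Conversion of D: D consumed = 0.503 × 639 = 321.4 mol = 1ξ₁ + 1ξ₂.
Selectivity: 1ξ₁ / (2ξ₂) = 7.26 → ξ₁ = 14.52 ξ₂.
Substitute: (1·14.52 + 1) ξ₂ = 321.4 → ξ₂ = 20.71 mol, ξ₁ = 300.7 mol.
Outlet amounts (n = n₀ + Σ ν·ξ):
  D: 639 − 1(300.7) − 1(20.71) = 317.6
  B: 1230 − 3(300.7) − 2(20.71) = 286.5
  C: 0 + 1(300.7) = 300.7
  A: 0 + 2(20.71) = 41.42
Total out = 946.2 mol; y_A = 41.42 / 946.2 = 0.04378.

0.0438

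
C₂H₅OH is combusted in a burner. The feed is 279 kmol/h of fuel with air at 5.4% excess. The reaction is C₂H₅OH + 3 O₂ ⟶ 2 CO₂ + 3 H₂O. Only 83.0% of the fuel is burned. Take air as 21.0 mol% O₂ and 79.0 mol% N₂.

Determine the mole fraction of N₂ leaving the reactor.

0.704

Stoichiometric O₂ = 3 × 279 = 837 kmol/h; O₂ fed = 837 × 1.054 = 882.2 kmol/h.
N₂ fed = 882.2 × 79/21 = 3319 kmol/h.
Fuel reacted = 0.83 × 279 → ξ = 231.6 kmol/h.
Outlet (n = n₀ + ν ξ):
  C₂H₅OH: 279 − 1(231.6) = 47.43
  O₂: 882.2 − 3(231.6) = 187.5
  N₂: 3319 (inert)
  CO₂: 0 + 2(231.6) = 463.1
  H₂O: 0 + 3(231.6) = 694.7
Total out = 4712 kmol/h; y_N₂ = 3319 / 4712 = 0.7044.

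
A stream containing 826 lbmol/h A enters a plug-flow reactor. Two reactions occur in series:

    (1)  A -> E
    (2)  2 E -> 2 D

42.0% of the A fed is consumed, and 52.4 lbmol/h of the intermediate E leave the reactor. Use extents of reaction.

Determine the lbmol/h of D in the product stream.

295 lbmol/h

Conversion of A: A consumed = 1ξ₁ = 0.42 × 826 → ξ₁ = 346.9 lbmol/h.
E balance: n_E = 0 + 1ξ₁ − 2ξ₂ = 52.4 → ξ₂ = (1·346.9 − 52.4)/2 = 147.3 lbmol/h.
Outlet amounts (n = n₀ + Σ ν·ξ):
  A: 826 − 1(346.9) = 479.1
  E: 0 + 1(346.9) − 2(147.3) = 52.4
  D: 0 + 2(147.3) = 294.5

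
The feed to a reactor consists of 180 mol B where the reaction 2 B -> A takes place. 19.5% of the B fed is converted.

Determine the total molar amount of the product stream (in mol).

162 mol

B reacted = 0.195 × 180 = 35.1 mol; ν_B = −2, so ξ = 35.1/2 = 17.55 mol.
Outlet amounts (n = n₀ + ν ξ):
  B: 180 − 2(17.55) = 144.9
  A: 0 + 1(17.55) = 17.55
Total out = 144.9 + 17.55 = 162.5 mol.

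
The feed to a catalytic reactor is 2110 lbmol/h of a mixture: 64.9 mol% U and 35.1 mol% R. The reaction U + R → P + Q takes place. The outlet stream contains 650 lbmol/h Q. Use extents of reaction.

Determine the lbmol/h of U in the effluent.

719 lbmol/h

For Q: n = n₀ + 1ξ → 650 = 0 + 1ξ, giving ξ = 650 lbmol/h.
Outlet amounts (n = n₀ + ν ξ):
  U: 1369 − 1(650) = 719.4
  R: 740.6 − 1(650) = 90.61
  P: 0 + 1(650) = 650
  Q: 0 + 1(650) = 650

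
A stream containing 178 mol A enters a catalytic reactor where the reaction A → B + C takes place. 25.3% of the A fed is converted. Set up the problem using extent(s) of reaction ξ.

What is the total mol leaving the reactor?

223 mol

A reacted = 0.253 × 178 = 45.03 mol; ν_A = −1, so ξ = 45.03/1 = 45.03 mol.
Outlet amounts (n = n₀ + ν ξ):
  A: 178 − 1(45.03) = 133
  B: 0 + 1(45.03) = 45.03
  C: 0 + 1(45.03) = 45.03
Total out = 133 + 45.03 + 45.03 = 223 mol.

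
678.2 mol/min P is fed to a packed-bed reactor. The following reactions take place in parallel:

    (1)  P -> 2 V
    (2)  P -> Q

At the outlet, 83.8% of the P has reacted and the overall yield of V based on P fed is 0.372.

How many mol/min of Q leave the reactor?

442 mol/min

Yield of V: 2ξ₁ / 678.2 = 0.372 → ξ₁ = 126.1 mol/min.
Conversion of P: 1ξ₁ + 1ξ₂ = 0.838 × 678.2 = 568.3 → ξ₂ = 442.2 mol/min.
Outlet amounts (n = n₀ + Σ ν·ξ):
  P: 678.2 − 1(126.1) − 1(442.2) = 109.9
  V: 0 + 2(126.1) = 252.3
  Q: 0 + 1(442.2) = 442.2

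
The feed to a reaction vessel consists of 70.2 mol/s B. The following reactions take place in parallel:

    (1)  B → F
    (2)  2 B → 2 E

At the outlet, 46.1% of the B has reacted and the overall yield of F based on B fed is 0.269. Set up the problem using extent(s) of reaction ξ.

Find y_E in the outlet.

Yield of F: 1ξ₁ / 70.2 = 0.269 → ξ₁ = 18.88 mol/s.
Conversion of B: 1ξ₁ + 2ξ₂ = 0.461 × 70.2 = 32.36 → ξ₂ = 6.739 mol/s.
Outlet amounts (n = n₀ + Σ ν·ξ):
  B: 70.2 − 1(18.88) − 2(6.739) = 37.84
  F: 0 + 1(18.88) = 18.88
  E: 0 + 2(6.739) = 13.48
Total out = 70.2 mol/s; y_E = 13.48 / 70.2 = 0.192.

0.192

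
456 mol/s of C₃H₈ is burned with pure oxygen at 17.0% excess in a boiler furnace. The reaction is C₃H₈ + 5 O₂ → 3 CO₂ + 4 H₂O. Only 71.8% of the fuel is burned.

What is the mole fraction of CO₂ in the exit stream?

Stoichiometric O₂ = 5 × 456 = 2280 mol/s; O₂ fed = 2280 × 1.170 = 2668 mol/s.
Fuel reacted = 0.718 × 456 → ξ = 327.4 mol/s.
Outlet (n = n₀ + ν ξ):
  C₃H₈: 456 − 1(327.4) = 128.6
  O₂: 2668 − 5(327.4) = 1031
  CO₂: 0 + 3(327.4) = 982.2
  H₂O: 0 + 4(327.4) = 1310
Total out = 3451 mol/s; y_CO₂ = 982.2 / 3451 = 0.2846.

0.285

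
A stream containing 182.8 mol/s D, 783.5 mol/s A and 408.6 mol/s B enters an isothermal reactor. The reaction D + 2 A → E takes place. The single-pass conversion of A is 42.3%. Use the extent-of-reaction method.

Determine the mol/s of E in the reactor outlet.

166 mol/s

A reacted = 0.423 × 783.5 = 331.4 mol/s; ν_A = −2, so ξ = 331.4/2 = 165.7 mol/s.
Outlet amounts (n = n₀ + ν ξ):
  D: 182.8 − 1(165.7) = 17.09
  A: 783.5 − 2(165.7) = 452.1
  E: 0 + 1(165.7) = 165.7
  B: 408.6 (inert)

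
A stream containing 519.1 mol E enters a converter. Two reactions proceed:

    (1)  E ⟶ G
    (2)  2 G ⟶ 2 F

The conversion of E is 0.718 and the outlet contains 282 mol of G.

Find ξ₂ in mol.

ξ₂ = 45.4 mol

Conversion of E: E consumed = 1ξ₁ = 0.718 × 519.1 → ξ₁ = 372.7 mol.
G balance: n_G = 0 + 1ξ₁ − 2ξ₂ = 282 → ξ₂ = (1·372.7 − 282)/2 = 45.36 mol.
Outlet amounts (n = n₀ + Σ ν·ξ):
  E: 519.1 − 1(372.7) = 146.4
  G: 0 + 1(372.7) − 2(45.36) = 282
  F: 0 + 2(45.36) = 90.71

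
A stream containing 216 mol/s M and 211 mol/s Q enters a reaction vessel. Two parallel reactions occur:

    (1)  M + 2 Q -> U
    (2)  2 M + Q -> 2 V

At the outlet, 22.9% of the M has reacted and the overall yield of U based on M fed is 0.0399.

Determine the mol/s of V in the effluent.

40.8 mol/s

Yield of U: 1ξ₁ / 216 = 0.0399 → ξ₁ = 8.618 mol/s.
Conversion of M: 1ξ₁ + 2ξ₂ = 0.229 × 216 = 49.46 → ξ₂ = 20.42 mol/s.
Outlet amounts (n = n₀ + Σ ν·ξ):
  M: 216 − 1(8.618) − 2(20.42) = 166.5
  Q: 211 − 2(8.618) − 1(20.42) = 173.3
  U: 0 + 1(8.618) = 8.618
  V: 0 + 2(20.42) = 40.85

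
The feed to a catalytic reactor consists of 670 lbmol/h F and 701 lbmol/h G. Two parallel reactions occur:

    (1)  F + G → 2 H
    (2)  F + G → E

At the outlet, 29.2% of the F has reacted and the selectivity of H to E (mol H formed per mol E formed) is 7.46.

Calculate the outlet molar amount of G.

Conversion of F: F consumed = 0.292 × 670 = 195.6 lbmol/h = 1ξ₁ + 1ξ₂.
Selectivity: 2ξ₁ / (1ξ₂) = 7.46 → ξ₁ = 3.73 ξ₂.
Substitute: (1·3.73 + 1) ξ₂ = 195.6 → ξ₂ = 41.36 lbmol/h, ξ₁ = 154.3 lbmol/h.
Outlet amounts (n = n₀ + Σ ν·ξ):
  F: 670 − 1(154.3) − 1(41.36) = 474.4
  G: 701 − 1(154.3) − 1(41.36) = 505.4
  H: 0 + 2(154.3) = 308.6
  E: 0 + 1(41.36) = 41.36

505 lbmol/h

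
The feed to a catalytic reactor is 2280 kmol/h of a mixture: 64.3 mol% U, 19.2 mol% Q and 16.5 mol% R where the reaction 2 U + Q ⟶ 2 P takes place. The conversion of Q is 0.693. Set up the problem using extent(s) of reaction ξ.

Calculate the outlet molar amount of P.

607 kmol/h

Q reacted = 0.693 × 437.8 = 303.4 kmol/h; ν_Q = −1, so ξ = 303.4/1 = 303.4 kmol/h.
Outlet amounts (n = n₀ + ν ξ):
  U: 1466 − 2(303.4) = 859.3
  Q: 437.8 − 1(303.4) = 134.4
  P: 0 + 2(303.4) = 606.7
  R: 376.2 (inert)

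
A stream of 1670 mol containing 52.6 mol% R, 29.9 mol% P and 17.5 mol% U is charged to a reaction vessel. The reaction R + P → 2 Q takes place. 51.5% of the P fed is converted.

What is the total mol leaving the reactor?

P reacted = 0.515 × 499.3 = 257.2 mol; ν_P = −1, so ξ = 257.2/1 = 257.2 mol.
Outlet amounts (n = n₀ + ν ξ):
  R: 878.4 − 1(257.2) = 621.3
  P: 499.3 − 1(257.2) = 242.2
  Q: 0 + 2(257.2) = 514.3
  U: 292.2 (inert)
Total out = 621.3 + 242.2 + 514.3 + 292.2 = 1670 mol.

1670 mol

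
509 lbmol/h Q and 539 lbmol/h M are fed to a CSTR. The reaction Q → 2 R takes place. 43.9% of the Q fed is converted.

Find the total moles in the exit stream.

1270 lbmol/h

Q reacted = 0.439 × 509 = 223.5 lbmol/h; ν_Q = −1, so ξ = 223.5/1 = 223.5 lbmol/h.
Outlet amounts (n = n₀ + ν ξ):
  Q: 509 − 1(223.5) = 285.5
  R: 0 + 2(223.5) = 446.9
  M: 539 (inert)
Total out = 285.5 + 446.9 + 539 = 1271 lbmol/h.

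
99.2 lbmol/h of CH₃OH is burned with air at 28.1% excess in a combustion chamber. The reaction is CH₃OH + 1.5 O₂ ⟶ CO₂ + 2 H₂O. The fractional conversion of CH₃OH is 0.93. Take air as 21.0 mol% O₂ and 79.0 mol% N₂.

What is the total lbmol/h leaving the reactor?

Stoichiometric O₂ = 1.5 × 99.2 = 148.8 lbmol/h; O₂ fed = 148.8 × 1.281 = 190.6 lbmol/h.
N₂ fed = 190.6 × 79/21 = 717.1 lbmol/h.
Fuel reacted = 0.93 × 99.2 → ξ = 92.26 lbmol/h.
Outlet (n = n₀ + ν ξ):
  CH₃OH: 99.2 − 1(92.26) = 6.944
  O₂: 190.6 − 1.5(92.26) = 52.23
  N₂: 717.1 (inert)
  CO₂: 0 + 1(92.26) = 92.26
  H₂O: 0 + 2(92.26) = 184.5
Total out = 6.944 + 52.23 + 717.1 + 92.26 + 184.5 = 1053 lbmol/h.

1050 lbmol/h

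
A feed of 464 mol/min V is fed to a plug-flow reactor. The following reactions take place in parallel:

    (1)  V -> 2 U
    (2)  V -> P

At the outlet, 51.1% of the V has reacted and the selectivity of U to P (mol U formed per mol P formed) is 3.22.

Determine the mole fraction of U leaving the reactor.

Conversion of V: V consumed = 0.511 × 464 = 237.1 mol/min = 1ξ₁ + 1ξ₂.
Selectivity: 2ξ₁ / (1ξ₂) = 3.22 → ξ₁ = 1.61 ξ₂.
Substitute: (1·1.61 + 1) ξ₂ = 237.1 → ξ₂ = 90.84 mol/min, ξ₁ = 146.3 mol/min.
Outlet amounts (n = n₀ + Σ ν·ξ):
  V: 464 − 1(146.3) − 1(90.84) = 226.9
  U: 0 + 2(146.3) = 292.5
  P: 0 + 1(90.84) = 90.84
Total out = 610.3 mol/min; y_U = 292.5 / 610.3 = 0.4793.

0.479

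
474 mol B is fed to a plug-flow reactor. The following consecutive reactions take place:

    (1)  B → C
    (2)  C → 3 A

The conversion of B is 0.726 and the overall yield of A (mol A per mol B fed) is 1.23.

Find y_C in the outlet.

0.174

Conversion of B: B consumed = 1ξ₁ = 0.726 × 474 → ξ₁ = 344.1 mol.
Yield of A: 3ξ₂ / 474 = 1.23 → ξ₂ = 194.3 mol.
Outlet amounts (n = n₀ + Σ ν·ξ):
  B: 474 − 1(344.1) = 129.9
  C: 0 + 1(344.1) − 1(194.3) = 149.8
  A: 0 + 3(194.3) = 583
Total out = 862.7 mol; y_C = 149.8 / 862.7 = 0.1736.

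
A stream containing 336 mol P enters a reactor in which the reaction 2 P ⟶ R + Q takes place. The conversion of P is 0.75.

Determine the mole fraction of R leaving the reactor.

P reacted = 0.75 × 336 = 252 mol; ν_P = −2, so ξ = 252/2 = 126 mol.
Outlet amounts (n = n₀ + ν ξ):
  P: 336 − 2(126) = 84
  R: 0 + 1(126) = 126
  Q: 0 + 1(126) = 126
Total out = 336 mol; y_R = 126 / 336 = 0.375.

0.375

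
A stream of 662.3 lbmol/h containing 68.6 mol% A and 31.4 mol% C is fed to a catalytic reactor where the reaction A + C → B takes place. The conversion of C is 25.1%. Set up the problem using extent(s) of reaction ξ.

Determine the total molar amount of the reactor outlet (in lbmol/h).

C reacted = 0.251 × 208 = 52.2 lbmol/h; ν_C = −1, so ξ = 52.2/1 = 52.2 lbmol/h.
Outlet amounts (n = n₀ + ν ξ):
  A: 454.3 − 1(52.2) = 402.1
  C: 208 − 1(52.2) = 155.8
  B: 0 + 1(52.2) = 52.2
Total out = 402.1 + 155.8 + 52.2 = 610.1 lbmol/h.

610 lbmol/h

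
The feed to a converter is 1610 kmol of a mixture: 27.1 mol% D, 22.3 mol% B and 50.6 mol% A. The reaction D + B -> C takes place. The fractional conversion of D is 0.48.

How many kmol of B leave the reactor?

150 kmol

D reacted = 0.48 × 436.3 = 209.4 kmol; ν_D = −1, so ξ = 209.4/1 = 209.4 kmol.
Outlet amounts (n = n₀ + ν ξ):
  D: 436.3 − 1(209.4) = 226.9
  B: 359 − 1(209.4) = 149.6
  C: 0 + 1(209.4) = 209.4
  A: 814.7 (inert)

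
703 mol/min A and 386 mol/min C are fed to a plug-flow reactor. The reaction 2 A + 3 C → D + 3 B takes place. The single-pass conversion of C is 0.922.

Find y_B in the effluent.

0.367

C reacted = 0.922 × 386 = 355.9 mol/min; ν_C = −3, so ξ = 355.9/3 = 118.6 mol/min.
Outlet amounts (n = n₀ + ν ξ):
  A: 703 − 2(118.6) = 465.7
  C: 386 − 3(118.6) = 30.11
  D: 0 + 1(118.6) = 118.6
  B: 0 + 3(118.6) = 355.9
Total out = 970.4 mol/min; y_B = 355.9 / 970.4 = 0.3668.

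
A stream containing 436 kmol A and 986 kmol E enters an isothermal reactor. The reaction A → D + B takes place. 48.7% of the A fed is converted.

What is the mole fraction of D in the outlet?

A reacted = 0.487 × 436 = 212.3 kmol; ν_A = −1, so ξ = 212.3/1 = 212.3 kmol.
Outlet amounts (n = n₀ + ν ξ):
  A: 436 − 1(212.3) = 223.7
  D: 0 + 1(212.3) = 212.3
  B: 0 + 1(212.3) = 212.3
  E: 986 (inert)
Total out = 1634 kmol; y_D = 212.3 / 1634 = 0.1299.

0.13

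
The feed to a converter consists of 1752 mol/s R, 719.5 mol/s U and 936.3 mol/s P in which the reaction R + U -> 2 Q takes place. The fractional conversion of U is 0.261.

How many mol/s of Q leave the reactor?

U reacted = 0.261 × 719.5 = 187.8 mol/s; ν_U = −1, so ξ = 187.8/1 = 187.8 mol/s.
Outlet amounts (n = n₀ + ν ξ):
  R: 1752 − 1(187.8) = 1564
  U: 719.5 − 1(187.8) = 531.7
  Q: 0 + 2(187.8) = 375.6
  P: 936.3 (inert)

376 mol/s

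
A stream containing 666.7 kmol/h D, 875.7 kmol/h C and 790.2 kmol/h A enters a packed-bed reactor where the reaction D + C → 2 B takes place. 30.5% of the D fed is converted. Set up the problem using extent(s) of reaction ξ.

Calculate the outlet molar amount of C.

672 kmol/h

D reacted = 0.305 × 666.7 = 203.3 kmol/h; ν_D = −1, so ξ = 203.3/1 = 203.3 kmol/h.
Outlet amounts (n = n₀ + ν ξ):
  D: 666.7 − 1(203.3) = 463.4
  C: 875.7 − 1(203.3) = 672.4
  B: 0 + 2(203.3) = 406.7
  A: 790.2 (inert)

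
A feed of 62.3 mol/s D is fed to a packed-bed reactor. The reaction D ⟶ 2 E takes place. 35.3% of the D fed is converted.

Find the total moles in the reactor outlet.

84.3 mol/s

D reacted = 0.353 × 62.3 = 21.99 mol/s; ν_D = −1, so ξ = 21.99/1 = 21.99 mol/s.
Outlet amounts (n = n₀ + ν ξ):
  D: 62.3 − 1(21.99) = 40.31
  E: 0 + 2(21.99) = 43.98
Total out = 40.31 + 43.98 = 84.29 mol/s.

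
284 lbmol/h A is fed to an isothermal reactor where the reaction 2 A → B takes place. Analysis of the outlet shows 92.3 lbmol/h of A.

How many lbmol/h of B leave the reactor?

95.8 lbmol/h

For A: n = n₀ − 2ξ → 92.3 = 284 − 2ξ, giving ξ = 95.85 lbmol/h.
Outlet amounts (n = n₀ + ν ξ):
  A: 284 − 2(95.85) = 92.3
  B: 0 + 1(95.85) = 95.85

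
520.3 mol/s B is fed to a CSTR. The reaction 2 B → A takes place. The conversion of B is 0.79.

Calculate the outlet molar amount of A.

206 mol/s

B reacted = 0.79 × 520.3 = 411 mol/s; ν_B = −2, so ξ = 411/2 = 205.5 mol/s.
Outlet amounts (n = n₀ + ν ξ):
  B: 520.3 − 2(205.5) = 109.3
  A: 0 + 1(205.5) = 205.5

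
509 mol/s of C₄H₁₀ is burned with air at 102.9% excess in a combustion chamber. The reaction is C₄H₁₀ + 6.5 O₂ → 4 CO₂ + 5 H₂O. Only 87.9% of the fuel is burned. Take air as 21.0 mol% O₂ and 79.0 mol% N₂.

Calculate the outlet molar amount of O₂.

3800 mol/s

Stoichiometric O₂ = 6.5 × 509 = 3308 mol/s; O₂ fed = 3308 × 2.029 = 6713 mol/s.
N₂ fed = 6713 × 79/21 = 25250 mol/s.
Fuel reacted = 0.879 × 509 → ξ = 447.4 mol/s.
Outlet (n = n₀ + ν ξ):
  C₄H₁₀: 509 − 1(447.4) = 61.59
  O₂: 6713 − 6.5(447.4) = 3805
  N₂: 25250 (inert)
  CO₂: 0 + 4(447.4) = 1790
  H₂O: 0 + 5(447.4) = 2237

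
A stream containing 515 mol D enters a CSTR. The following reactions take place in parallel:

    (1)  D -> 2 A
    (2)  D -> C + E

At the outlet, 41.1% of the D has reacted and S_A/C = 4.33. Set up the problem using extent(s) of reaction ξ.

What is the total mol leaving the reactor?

Conversion of D: D consumed = 0.411 × 515 = 211.7 mol = 1ξ₁ + 1ξ₂.
Selectivity: 2ξ₁ / (1ξ₂) = 4.33 → ξ₁ = 2.165 ξ₂.
Substitute: (1·2.165 + 1) ξ₂ = 211.7 → ξ₂ = 66.88 mol, ξ₁ = 144.8 mol.
Outlet amounts (n = n₀ + Σ ν·ξ):
  D: 515 − 1(144.8) − 1(66.88) = 303.3
  A: 0 + 2(144.8) = 289.6
  C: 0 + 1(66.88) = 66.88
  E: 0 + 1(66.88) = 66.88
Total out = 303.3 + 289.6 + 66.88 + 66.88 = 726.7 mol.

727 mol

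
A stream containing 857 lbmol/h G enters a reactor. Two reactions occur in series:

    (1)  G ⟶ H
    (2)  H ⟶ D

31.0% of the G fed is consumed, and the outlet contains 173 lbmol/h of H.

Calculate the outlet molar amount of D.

92.7 lbmol/h

Conversion of G: G consumed = 1ξ₁ = 0.31 × 857 → ξ₁ = 265.7 lbmol/h.
H balance: n_H = 0 + 1ξ₁ − 1ξ₂ = 173 → ξ₂ = (1·265.7 − 173)/1 = 92.67 lbmol/h.
Outlet amounts (n = n₀ + Σ ν·ξ):
  G: 857 − 1(265.7) = 591.3
  H: 0 + 1(265.7) − 1(92.67) = 173
  D: 0 + 1(92.67) = 92.67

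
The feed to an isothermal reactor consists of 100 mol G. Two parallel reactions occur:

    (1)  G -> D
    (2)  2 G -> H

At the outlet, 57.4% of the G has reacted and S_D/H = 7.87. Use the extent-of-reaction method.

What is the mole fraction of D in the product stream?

0.486

Conversion of G: G consumed = 0.574 × 100 = 57.4 mol = 1ξ₁ + 2ξ₂.
Selectivity: 1ξ₁ / (1ξ₂) = 7.87 → ξ₁ = 7.87 ξ₂.
Substitute: (1·7.87 + 2) ξ₂ = 57.4 → ξ₂ = 5.816 mol, ξ₁ = 45.77 mol.
Outlet amounts (n = n₀ + Σ ν·ξ):
  G: 100 − 1(45.77) − 2(5.816) = 42.6
  D: 0 + 1(45.77) = 45.77
  H: 0 + 1(5.816) = 5.816
Total out = 94.18 mol; y_D = 45.77 / 94.18 = 0.4859.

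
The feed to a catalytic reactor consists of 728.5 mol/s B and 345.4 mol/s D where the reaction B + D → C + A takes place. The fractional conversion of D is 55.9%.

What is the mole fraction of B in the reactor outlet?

D reacted = 0.559 × 345.4 = 193.1 mol/s; ν_D = −1, so ξ = 193.1/1 = 193.1 mol/s.
Outlet amounts (n = n₀ + ν ξ):
  B: 728.5 − 1(193.1) = 535.4
  D: 345.4 − 1(193.1) = 152.3
  C: 0 + 1(193.1) = 193.1
  A: 0 + 1(193.1) = 193.1
Total out = 1074 mol/s; y_B = 535.4 / 1074 = 0.4986.

0.499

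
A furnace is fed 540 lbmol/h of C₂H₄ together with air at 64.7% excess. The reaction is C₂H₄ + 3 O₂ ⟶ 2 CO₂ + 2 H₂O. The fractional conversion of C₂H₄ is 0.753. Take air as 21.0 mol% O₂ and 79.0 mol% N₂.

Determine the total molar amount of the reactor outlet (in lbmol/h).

13200 lbmol/h

Stoichiometric O₂ = 3 × 540 = 1620 lbmol/h; O₂ fed = 1620 × 1.647 = 2668 lbmol/h.
N₂ fed = 2668 × 79/21 = 10040 lbmol/h.
Fuel reacted = 0.753 × 540 → ξ = 406.6 lbmol/h.
Outlet (n = n₀ + ν ξ):
  C₂H₄: 540 − 1(406.6) = 133.4
  O₂: 2668 − 3(406.6) = 1448
  N₂: 10040 (inert)
  CO₂: 0 + 2(406.6) = 813.2
  H₂O: 0 + 2(406.6) = 813.2
Total out = 133.4 + 1448 + 10040 + 813.2 + 813.2 = 13250 lbmol/h.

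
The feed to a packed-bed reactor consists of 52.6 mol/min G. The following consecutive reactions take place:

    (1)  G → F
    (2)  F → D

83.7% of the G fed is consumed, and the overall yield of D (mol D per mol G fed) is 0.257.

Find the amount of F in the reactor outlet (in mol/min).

Conversion of G: G consumed = 1ξ₁ = 0.837 × 52.6 → ξ₁ = 44.03 mol/min.
Yield of D: 1ξ₂ / 52.6 = 0.257 → ξ₂ = 13.52 mol/min.
Outlet amounts (n = n₀ + Σ ν·ξ):
  G: 52.6 − 1(44.03) = 8.574
  F: 0 + 1(44.03) − 1(13.52) = 30.51
  D: 0 + 1(13.52) = 13.52

30.5 mol/min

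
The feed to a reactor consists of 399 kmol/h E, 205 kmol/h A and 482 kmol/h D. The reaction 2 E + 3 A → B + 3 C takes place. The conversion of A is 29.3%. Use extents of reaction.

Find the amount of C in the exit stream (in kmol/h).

A reacted = 0.293 × 205 = 60.06 kmol/h; ν_A = −3, so ξ = 60.06/3 = 20.02 kmol/h.
Outlet amounts (n = n₀ + ν ξ):
  E: 399 − 2(20.02) = 359
  A: 205 − 3(20.02) = 144.9
  B: 0 + 1(20.02) = 20.02
  C: 0 + 3(20.02) = 60.06
  D: 482 (inert)

60.1 kmol/h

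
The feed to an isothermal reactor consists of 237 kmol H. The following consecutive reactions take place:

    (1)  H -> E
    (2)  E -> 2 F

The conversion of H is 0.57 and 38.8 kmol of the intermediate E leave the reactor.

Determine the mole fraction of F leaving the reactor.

0.578

Conversion of H: H consumed = 1ξ₁ = 0.57 × 237 → ξ₁ = 135.1 kmol.
E balance: n_E = 0 + 1ξ₁ − 1ξ₂ = 38.8 → ξ₂ = (1·135.1 − 38.8)/1 = 96.29 kmol.
Outlet amounts (n = n₀ + Σ ν·ξ):
  H: 237 − 1(135.1) = 101.9
  E: 0 + 1(135.1) − 1(96.29) = 38.8
  F: 0 + 2(96.29) = 192.6
Total out = 333.3 kmol; y_F = 192.6 / 333.3 = 0.5778.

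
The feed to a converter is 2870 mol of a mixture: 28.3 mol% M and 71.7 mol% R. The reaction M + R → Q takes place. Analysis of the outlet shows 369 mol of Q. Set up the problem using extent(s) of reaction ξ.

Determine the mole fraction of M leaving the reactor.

0.177

For Q: n = n₀ + 1ξ → 369 = 0 + 1ξ, giving ξ = 369 mol.
Outlet amounts (n = n₀ + ν ξ):
  M: 812.2 − 1(369) = 443.2
  R: 2058 − 1(369) = 1689
  Q: 0 + 1(369) = 369
Total out = 2501 mol; y_M = 443.2 / 2501 = 0.1772.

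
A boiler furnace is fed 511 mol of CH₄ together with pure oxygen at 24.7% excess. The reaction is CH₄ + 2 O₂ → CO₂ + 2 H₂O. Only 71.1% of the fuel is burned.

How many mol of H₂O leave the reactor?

Stoichiometric O₂ = 2 × 511 = 1022 mol; O₂ fed = 1022 × 1.247 = 1274 mol.
Fuel reacted = 0.711 × 511 → ξ = 363.3 mol.
Outlet (n = n₀ + ν ξ):
  CH₄: 511 − 1(363.3) = 147.7
  O₂: 1274 − 2(363.3) = 547.8
  CO₂: 0 + 1(363.3) = 363.3
  H₂O: 0 + 2(363.3) = 726.6

727 mol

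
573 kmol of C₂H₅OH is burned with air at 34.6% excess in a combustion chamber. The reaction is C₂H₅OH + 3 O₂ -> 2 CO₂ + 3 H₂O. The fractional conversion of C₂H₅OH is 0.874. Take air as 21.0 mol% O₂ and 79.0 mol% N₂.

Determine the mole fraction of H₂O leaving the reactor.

Stoichiometric O₂ = 3 × 573 = 1719 kmol; O₂ fed = 1719 × 1.346 = 2314 kmol.
N₂ fed = 2314 × 79/21 = 8704 kmol.
Fuel reacted = 0.874 × 573 → ξ = 500.8 kmol.
Outlet (n = n₀ + ν ξ):
  C₂H₅OH: 573 − 1(500.8) = 72.2
  O₂: 2314 − 3(500.8) = 811.4
  N₂: 8704 (inert)
  CO₂: 0 + 2(500.8) = 1002
  H₂O: 0 + 3(500.8) = 1502
Total out = 12090 kmol; y_H₂O = 1502 / 12090 = 0.1243.

0.124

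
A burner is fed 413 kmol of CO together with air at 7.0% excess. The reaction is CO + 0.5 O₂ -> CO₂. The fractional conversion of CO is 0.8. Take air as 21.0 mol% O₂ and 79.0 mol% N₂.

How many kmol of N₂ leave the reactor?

Stoichiometric O₂ = 0.5 × 413 = 206.5 kmol; O₂ fed = 206.5 × 1.070 = 221 kmol.
N₂ fed = 221 × 79/21 = 831.2 kmol.
Fuel reacted = 0.8 × 413 → ξ = 330.4 kmol.
Outlet (n = n₀ + ν ξ):
  CO: 413 − 1(330.4) = 82.6
  O₂: 221 − 0.5(330.4) = 55.75
  N₂: 831.2 (inert)
  CO₂: 0 + 1(330.4) = 330.4

831 kmol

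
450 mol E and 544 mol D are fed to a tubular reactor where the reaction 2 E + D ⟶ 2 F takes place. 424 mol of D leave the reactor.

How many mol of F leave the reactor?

240 mol

For D: n = n₀ − 1ξ → 424 = 544 − 1ξ, giving ξ = 120 mol.
Outlet amounts (n = n₀ + ν ξ):
  E: 450 − 2(120) = 210
  D: 544 − 1(120) = 424
  F: 0 + 2(120) = 240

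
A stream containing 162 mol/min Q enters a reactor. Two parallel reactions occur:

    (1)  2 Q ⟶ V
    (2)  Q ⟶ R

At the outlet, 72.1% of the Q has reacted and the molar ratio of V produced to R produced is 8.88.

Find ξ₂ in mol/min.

ξ₂ = 6.23 mol/min

Conversion of Q: Q consumed = 0.721 × 162 = 116.8 mol/min = 2ξ₁ + 1ξ₂.
Selectivity: 1ξ₁ / (1ξ₂) = 8.88 → ξ₁ = 8.88 ξ₂.
Substitute: (2·8.88 + 1) ξ₂ = 116.8 → ξ₂ = 6.226 mol/min, ξ₁ = 55.29 mol/min.
Outlet amounts (n = n₀ + Σ ν·ξ):
  Q: 162 − 2(55.29) − 1(6.226) = 45.2
  V: 0 + 1(55.29) = 55.29
  R: 0 + 1(6.226) = 6.226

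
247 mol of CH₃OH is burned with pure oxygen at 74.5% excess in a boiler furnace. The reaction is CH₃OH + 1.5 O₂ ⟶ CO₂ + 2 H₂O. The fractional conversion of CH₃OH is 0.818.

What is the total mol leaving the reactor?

995 mol

Stoichiometric O₂ = 1.5 × 247 = 370.5 mol; O₂ fed = 370.5 × 1.745 = 646.5 mol.
Fuel reacted = 0.818 × 247 → ξ = 202 mol.
Outlet (n = n₀ + ν ξ):
  CH₃OH: 247 − 1(202) = 44.95
  O₂: 646.5 − 1.5(202) = 343.5
  CO₂: 0 + 1(202) = 202
  H₂O: 0 + 2(202) = 404.1
Total out = 44.95 + 343.5 + 202 + 404.1 = 994.5 mol.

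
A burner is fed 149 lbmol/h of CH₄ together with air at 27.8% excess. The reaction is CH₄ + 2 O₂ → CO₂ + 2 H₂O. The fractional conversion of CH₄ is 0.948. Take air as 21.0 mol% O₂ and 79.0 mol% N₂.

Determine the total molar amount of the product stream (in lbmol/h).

1960 lbmol/h

Stoichiometric O₂ = 2 × 149 = 298 lbmol/h; O₂ fed = 298 × 1.278 = 380.8 lbmol/h.
N₂ fed = 380.8 × 79/21 = 1433 lbmol/h.
Fuel reacted = 0.948 × 149 → ξ = 141.3 lbmol/h.
Outlet (n = n₀ + ν ξ):
  CH₄: 149 − 1(141.3) = 7.748
  O₂: 380.8 − 2(141.3) = 98.34
  N₂: 1433 (inert)
  CO₂: 0 + 1(141.3) = 141.3
  H₂O: 0 + 2(141.3) = 282.5
Total out = 7.748 + 98.34 + 1433 + 141.3 + 282.5 = 1963 lbmol/h.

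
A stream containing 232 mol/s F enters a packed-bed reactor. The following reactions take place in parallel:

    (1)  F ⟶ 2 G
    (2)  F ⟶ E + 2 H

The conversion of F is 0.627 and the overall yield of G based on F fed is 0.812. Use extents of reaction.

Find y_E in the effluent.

0.12

Yield of G: 2ξ₁ / 232 = 0.812 → ξ₁ = 94.19 mol/s.
Conversion of F: 1ξ₁ + 1ξ₂ = 0.627 × 232 = 145.5 → ξ₂ = 51.27 mol/s.
Outlet amounts (n = n₀ + Σ ν·ξ):
  F: 232 − 1(94.19) − 1(51.27) = 86.54
  G: 0 + 2(94.19) = 188.4
  E: 0 + 1(51.27) = 51.27
  H: 0 + 2(51.27) = 102.5
Total out = 428.7 mol/s; y_E = 51.27 / 428.7 = 0.1196.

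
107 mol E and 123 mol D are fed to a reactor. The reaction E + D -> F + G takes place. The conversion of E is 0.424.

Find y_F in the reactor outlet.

E reacted = 0.424 × 107 = 45.37 mol; ν_E = −1, so ξ = 45.37/1 = 45.37 mol.
Outlet amounts (n = n₀ + ν ξ):
  E: 107 − 1(45.37) = 61.63
  D: 123 − 1(45.37) = 77.63
  F: 0 + 1(45.37) = 45.37
  G: 0 + 1(45.37) = 45.37
Total out = 230 mol; y_F = 45.37 / 230 = 0.1973.

0.197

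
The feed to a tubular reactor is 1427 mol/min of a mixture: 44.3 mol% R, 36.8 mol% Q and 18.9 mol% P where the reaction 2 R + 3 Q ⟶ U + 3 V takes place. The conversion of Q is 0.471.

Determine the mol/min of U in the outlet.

82.4 mol/min

Q reacted = 0.471 × 525.1 = 247.3 mol/min; ν_Q = −3, so ξ = 247.3/3 = 82.45 mol/min.
Outlet amounts (n = n₀ + ν ξ):
  R: 632.2 − 2(82.45) = 467.3
  Q: 525.1 − 3(82.45) = 277.8
  U: 0 + 1(82.45) = 82.45
  V: 0 + 3(82.45) = 247.3
  P: 269.7 (inert)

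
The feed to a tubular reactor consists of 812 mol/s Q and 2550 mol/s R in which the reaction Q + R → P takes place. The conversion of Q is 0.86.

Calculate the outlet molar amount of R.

Q reacted = 0.86 × 812 = 698.3 mol/s; ν_Q = −1, so ξ = 698.3/1 = 698.3 mol/s.
Outlet amounts (n = n₀ + ν ξ):
  Q: 812 − 1(698.3) = 113.7
  R: 2550 − 1(698.3) = 1852
  P: 0 + 1(698.3) = 698.3

1850 mol/s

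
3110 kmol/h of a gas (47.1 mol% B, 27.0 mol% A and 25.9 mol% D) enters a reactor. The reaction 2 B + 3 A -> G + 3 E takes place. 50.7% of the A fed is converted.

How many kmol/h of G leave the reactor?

142 kmol/h

A reacted = 0.507 × 839.7 = 425.7 kmol/h; ν_A = −3, so ξ = 425.7/3 = 141.9 kmol/h.
Outlet amounts (n = n₀ + ν ξ):
  B: 1465 − 2(141.9) = 1181
  A: 839.7 − 3(141.9) = 414
  G: 0 + 1(141.9) = 141.9
  E: 0 + 3(141.9) = 425.7
  D: 805.5 (inert)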